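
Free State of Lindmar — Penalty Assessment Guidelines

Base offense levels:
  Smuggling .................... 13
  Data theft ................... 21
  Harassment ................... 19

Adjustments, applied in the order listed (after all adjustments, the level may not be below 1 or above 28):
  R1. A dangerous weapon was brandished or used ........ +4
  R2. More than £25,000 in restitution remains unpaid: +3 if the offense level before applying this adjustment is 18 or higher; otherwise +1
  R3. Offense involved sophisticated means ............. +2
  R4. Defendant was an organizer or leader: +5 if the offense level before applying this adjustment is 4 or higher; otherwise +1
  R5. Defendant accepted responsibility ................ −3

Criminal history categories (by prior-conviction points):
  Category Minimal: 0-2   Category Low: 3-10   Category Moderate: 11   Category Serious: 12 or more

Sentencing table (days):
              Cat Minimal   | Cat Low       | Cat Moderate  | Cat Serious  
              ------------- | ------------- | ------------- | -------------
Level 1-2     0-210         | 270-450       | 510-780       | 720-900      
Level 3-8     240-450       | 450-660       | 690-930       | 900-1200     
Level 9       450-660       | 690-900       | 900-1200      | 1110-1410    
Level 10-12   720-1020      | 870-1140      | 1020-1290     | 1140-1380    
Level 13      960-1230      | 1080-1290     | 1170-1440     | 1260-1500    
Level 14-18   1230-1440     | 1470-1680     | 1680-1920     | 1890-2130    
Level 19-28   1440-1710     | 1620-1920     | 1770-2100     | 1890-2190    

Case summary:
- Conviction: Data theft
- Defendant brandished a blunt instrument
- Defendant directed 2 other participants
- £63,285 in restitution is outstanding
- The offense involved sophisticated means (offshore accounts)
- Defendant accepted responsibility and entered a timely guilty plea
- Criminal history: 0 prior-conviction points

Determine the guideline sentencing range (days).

1440-1710 days

Base offense level for data theft: 21.
R1 applies: 21 + 4 = 25.
R2 applies (level before this adjustment is 25 ≥ 18, so +3): 25 + 3 = 28.
R3 applies: 28 + 2 = 30.
R4 applies (level before this adjustment is 30 ≥ 4, so +5): 30 + 5 = 35.
R5 applies: 35 − 3 = 32.
Level 32 exceeds the maximum of 28; capped at 28.
Final offense level: 28.
Criminal history: 0 prior points → Category Minimal (0-2).
Level 28 falls in the 19-28 band.
Grid: Level 19-28 × Category Minimal = 1440-1710 days.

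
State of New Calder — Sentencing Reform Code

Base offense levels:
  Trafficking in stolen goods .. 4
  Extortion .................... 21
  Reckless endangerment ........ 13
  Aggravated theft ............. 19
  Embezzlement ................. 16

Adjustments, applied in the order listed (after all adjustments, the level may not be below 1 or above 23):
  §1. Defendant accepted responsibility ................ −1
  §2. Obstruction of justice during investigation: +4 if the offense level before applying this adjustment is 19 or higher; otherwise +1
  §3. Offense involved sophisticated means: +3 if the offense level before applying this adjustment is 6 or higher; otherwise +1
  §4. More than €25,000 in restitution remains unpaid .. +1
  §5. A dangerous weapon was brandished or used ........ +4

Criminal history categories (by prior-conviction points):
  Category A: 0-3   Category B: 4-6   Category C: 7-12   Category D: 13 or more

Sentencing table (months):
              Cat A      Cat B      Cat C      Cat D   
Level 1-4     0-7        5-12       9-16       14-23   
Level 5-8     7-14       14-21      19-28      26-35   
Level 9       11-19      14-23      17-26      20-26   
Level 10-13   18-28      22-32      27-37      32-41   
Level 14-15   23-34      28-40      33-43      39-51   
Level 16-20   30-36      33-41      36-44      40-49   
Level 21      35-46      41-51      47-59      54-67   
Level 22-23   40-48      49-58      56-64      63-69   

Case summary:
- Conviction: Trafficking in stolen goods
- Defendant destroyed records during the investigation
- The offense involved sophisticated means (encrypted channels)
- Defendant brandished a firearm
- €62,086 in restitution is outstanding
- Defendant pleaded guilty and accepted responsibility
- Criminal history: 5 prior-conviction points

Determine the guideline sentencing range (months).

Base offense level for trafficking in stolen goods: 4.
§1 applies: 4 − 1 = 3.
§2 applies (level before this adjustment is 3 < 19, so +1): 3 + 1 = 4.
§3 applies (level before this adjustment is 4 < 6, so +1): 4 + 1 = 5.
§4 applies: 5 + 1 = 6.
§5 applies: 6 + 4 = 10.
Final offense level: 10.
Criminal history: 5 prior points → Category B (4-6).
Level 10 falls in the 10-13 band.
Grid: Level 10-13 × Category B = 22-32 months.

22-32 months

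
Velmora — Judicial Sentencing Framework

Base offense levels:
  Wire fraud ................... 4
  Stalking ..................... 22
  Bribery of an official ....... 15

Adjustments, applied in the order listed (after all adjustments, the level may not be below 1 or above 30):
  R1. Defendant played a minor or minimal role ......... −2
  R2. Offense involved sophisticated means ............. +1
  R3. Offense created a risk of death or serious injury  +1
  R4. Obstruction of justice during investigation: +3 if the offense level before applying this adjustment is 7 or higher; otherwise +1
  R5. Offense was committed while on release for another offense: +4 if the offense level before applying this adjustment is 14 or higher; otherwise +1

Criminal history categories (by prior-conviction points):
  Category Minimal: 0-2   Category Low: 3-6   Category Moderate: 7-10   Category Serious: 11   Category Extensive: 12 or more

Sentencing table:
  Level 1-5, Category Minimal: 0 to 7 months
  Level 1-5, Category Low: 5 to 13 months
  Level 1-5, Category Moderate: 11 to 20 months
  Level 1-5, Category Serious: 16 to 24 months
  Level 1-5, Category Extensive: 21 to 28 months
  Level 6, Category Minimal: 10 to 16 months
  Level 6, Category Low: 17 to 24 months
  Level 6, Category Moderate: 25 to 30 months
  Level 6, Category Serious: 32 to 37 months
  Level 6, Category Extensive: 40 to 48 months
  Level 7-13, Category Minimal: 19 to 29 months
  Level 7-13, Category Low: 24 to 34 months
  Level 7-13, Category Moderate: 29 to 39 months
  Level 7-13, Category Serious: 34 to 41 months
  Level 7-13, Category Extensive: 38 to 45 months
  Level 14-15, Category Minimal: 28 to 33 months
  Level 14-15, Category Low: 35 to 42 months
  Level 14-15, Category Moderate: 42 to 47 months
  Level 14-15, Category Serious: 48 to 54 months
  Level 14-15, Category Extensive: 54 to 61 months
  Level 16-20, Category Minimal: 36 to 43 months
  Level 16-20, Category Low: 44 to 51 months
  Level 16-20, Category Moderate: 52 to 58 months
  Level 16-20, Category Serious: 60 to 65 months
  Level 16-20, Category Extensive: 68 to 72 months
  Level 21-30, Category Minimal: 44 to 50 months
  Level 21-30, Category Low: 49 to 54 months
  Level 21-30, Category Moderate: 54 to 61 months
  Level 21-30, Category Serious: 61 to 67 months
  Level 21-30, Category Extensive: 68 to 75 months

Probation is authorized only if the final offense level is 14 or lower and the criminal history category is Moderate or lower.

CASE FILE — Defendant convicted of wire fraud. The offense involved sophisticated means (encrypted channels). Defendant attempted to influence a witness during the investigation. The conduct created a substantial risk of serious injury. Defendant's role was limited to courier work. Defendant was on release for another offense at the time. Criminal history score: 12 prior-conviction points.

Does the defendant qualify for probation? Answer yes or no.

Base offense level for wire fraud: 4.
R1 applies: 4 − 2 = 2.
R2 applies: 2 + 1 = 3.
R3 applies: 3 + 1 = 4.
R4 applies (level before this adjustment is 4 < 7, so +1): 4 + 1 = 5.
R5 applies (level before this adjustment is 5 < 14, so +1): 5 + 1 = 6.
Final offense level: 6.
Criminal history: 12 prior points → Category Extensive (12+).
Level 6 falls in the 6 band.
Grid: Level 6 × Category Extensive = 40-48 months.
Probation check: level 6 ≤ 14 and category Extensive > Moderate → not eligible.

No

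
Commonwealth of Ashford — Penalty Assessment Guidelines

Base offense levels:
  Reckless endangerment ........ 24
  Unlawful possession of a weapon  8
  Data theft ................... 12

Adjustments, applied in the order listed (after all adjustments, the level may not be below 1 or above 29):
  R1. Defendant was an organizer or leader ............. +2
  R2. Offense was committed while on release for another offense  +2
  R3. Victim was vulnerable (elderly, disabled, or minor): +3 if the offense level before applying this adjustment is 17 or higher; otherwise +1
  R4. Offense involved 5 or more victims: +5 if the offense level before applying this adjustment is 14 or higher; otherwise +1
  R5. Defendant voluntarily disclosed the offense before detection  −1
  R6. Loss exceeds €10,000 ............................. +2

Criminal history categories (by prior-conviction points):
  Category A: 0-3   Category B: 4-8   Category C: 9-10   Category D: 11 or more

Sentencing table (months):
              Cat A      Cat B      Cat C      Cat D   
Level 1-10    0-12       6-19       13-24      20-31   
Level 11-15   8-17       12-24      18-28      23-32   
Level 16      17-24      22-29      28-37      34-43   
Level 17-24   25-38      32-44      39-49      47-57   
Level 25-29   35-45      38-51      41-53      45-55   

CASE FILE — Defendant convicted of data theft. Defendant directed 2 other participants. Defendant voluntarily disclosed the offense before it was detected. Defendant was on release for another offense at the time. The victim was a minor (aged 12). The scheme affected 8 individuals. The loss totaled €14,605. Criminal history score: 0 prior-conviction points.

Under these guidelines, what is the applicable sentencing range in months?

Base offense level for data theft: 12.
R1 applies: 12 + 2 = 14.
R2 applies: 14 + 2 = 16.
R3 applies (level before this adjustment is 16 < 17, so +1): 16 + 1 = 17.
R4 applies (level before this adjustment is 17 ≥ 14, so +5): 17 + 5 = 22.
R5 applies: 22 − 1 = 21.
R6 applies: 21 + 2 = 23.
Final offense level: 23.
Criminal history: 0 prior points → Category A (0-3).
Level 23 falls in the 17-24 band.
Grid: Level 17-24 × Category A = 25-38 months.

25-38 months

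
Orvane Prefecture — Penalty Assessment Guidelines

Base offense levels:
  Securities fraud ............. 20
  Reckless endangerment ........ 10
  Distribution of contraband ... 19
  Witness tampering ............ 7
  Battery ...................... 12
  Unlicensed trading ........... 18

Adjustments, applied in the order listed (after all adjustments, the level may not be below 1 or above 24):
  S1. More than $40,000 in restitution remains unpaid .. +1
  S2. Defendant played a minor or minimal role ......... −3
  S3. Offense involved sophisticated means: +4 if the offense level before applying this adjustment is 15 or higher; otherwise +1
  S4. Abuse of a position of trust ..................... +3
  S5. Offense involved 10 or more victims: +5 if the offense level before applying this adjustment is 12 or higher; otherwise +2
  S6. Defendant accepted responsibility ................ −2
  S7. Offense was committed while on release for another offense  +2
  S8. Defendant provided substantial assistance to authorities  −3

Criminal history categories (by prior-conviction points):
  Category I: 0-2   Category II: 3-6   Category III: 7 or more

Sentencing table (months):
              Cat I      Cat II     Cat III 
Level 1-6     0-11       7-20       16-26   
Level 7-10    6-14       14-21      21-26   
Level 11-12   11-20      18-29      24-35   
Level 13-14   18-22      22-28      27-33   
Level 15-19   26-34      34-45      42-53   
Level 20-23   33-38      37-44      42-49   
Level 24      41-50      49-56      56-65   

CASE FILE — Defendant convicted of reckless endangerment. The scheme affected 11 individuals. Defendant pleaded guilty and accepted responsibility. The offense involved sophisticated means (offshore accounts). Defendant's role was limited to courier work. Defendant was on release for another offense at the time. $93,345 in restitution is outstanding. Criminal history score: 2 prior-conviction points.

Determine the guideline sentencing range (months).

11-20 months

Base offense level for reckless endangerment: 10.
S1 applies: 10 + 1 = 11.
S2 applies: 11 − 3 = 8.
S3 applies (level before this adjustment is 8 < 15, so +1): 8 + 1 = 9.
S5 applies (level before this adjustment is 9 < 12, so +2): 9 + 2 = 11.
S6 applies: 11 − 2 = 9.
S7 applies: 9 + 2 = 11.
S8 does not apply.
Final offense level: 11.
Criminal history: 2 prior points → Category I (0-2).
Level 11 falls in the 11-12 band.
Grid: Level 11-12 × Category I = 11-20 months.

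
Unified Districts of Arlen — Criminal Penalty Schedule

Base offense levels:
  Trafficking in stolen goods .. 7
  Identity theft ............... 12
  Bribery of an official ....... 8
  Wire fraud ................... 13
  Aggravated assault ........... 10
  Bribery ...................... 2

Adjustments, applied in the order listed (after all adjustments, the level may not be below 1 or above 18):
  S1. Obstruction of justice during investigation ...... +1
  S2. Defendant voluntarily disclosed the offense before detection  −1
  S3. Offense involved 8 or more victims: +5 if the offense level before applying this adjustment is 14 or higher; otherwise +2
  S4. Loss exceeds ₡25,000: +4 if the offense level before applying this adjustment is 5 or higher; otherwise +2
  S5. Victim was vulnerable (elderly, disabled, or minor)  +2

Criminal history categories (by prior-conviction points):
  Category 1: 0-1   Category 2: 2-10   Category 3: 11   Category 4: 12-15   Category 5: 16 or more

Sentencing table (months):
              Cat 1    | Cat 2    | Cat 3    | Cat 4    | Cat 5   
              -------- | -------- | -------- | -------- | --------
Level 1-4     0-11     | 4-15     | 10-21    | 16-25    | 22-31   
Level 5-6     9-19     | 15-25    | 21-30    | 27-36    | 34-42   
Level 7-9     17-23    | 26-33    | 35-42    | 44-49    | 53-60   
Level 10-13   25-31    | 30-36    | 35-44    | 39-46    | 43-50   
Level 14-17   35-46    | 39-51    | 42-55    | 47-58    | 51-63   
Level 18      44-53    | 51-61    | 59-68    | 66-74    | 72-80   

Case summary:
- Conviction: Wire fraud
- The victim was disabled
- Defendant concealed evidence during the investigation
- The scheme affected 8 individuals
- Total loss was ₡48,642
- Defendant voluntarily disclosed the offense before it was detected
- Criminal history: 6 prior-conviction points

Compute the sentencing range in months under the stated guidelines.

Base offense level for wire fraud: 13.
S1 applies: 13 + 1 = 14.
S2 applies: 14 − 1 = 13.
S3 applies (level before this adjustment is 13 < 14, so +2): 13 + 2 = 15.
S4 applies (level before this adjustment is 15 ≥ 5, so +4): 15 + 4 = 19.
S5 applies: 19 + 2 = 21.
Level 21 exceeds the maximum of 18; capped at 18.
Final offense level: 18.
Criminal history: 6 prior points → Category 2 (2-10).
Level 18 falls in the 18 band.
Grid: Level 18 × Category 2 = 51-61 months.

51-61 months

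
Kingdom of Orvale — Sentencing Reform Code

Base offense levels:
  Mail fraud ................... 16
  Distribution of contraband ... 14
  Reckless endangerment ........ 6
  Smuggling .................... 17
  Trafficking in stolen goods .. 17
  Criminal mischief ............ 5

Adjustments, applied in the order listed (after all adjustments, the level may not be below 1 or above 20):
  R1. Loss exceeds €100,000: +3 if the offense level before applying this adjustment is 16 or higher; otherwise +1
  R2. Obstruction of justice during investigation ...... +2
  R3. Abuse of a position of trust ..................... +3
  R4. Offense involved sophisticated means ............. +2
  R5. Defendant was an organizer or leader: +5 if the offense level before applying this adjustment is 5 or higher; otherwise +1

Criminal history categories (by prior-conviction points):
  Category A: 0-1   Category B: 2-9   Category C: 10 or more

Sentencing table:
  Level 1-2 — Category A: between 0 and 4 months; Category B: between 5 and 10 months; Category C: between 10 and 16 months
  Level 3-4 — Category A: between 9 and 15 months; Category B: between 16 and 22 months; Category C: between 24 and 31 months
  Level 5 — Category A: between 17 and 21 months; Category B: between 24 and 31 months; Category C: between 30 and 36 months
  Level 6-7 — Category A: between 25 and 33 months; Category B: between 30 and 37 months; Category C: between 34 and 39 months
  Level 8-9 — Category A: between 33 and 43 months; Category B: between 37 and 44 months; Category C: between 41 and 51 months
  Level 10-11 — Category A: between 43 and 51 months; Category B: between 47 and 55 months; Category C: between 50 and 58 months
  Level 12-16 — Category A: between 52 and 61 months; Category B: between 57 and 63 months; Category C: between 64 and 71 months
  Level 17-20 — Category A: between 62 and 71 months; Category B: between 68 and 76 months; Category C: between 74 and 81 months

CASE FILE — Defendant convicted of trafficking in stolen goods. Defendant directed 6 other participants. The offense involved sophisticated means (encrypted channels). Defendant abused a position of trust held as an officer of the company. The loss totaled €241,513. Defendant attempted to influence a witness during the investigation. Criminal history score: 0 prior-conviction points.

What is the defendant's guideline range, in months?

62-71 months

Base offense level for trafficking in stolen goods: 17.
R1 applies (level before this adjustment is 17 ≥ 16, so +3): 17 + 3 = 20.
R2 applies: 20 + 2 = 22.
R3 applies: 22 + 3 = 25.
R4 applies: 25 + 2 = 27.
R5 applies (level before this adjustment is 27 ≥ 5, so +5): 27 + 5 = 32.
Level 32 exceeds the maximum of 20; capped at 20.
Final offense level: 20.
Criminal history: 0 prior points → Category A (0-1).
Level 20 falls in the 17-20 band.
Grid: Level 17-20 × Category A = 62-71 months.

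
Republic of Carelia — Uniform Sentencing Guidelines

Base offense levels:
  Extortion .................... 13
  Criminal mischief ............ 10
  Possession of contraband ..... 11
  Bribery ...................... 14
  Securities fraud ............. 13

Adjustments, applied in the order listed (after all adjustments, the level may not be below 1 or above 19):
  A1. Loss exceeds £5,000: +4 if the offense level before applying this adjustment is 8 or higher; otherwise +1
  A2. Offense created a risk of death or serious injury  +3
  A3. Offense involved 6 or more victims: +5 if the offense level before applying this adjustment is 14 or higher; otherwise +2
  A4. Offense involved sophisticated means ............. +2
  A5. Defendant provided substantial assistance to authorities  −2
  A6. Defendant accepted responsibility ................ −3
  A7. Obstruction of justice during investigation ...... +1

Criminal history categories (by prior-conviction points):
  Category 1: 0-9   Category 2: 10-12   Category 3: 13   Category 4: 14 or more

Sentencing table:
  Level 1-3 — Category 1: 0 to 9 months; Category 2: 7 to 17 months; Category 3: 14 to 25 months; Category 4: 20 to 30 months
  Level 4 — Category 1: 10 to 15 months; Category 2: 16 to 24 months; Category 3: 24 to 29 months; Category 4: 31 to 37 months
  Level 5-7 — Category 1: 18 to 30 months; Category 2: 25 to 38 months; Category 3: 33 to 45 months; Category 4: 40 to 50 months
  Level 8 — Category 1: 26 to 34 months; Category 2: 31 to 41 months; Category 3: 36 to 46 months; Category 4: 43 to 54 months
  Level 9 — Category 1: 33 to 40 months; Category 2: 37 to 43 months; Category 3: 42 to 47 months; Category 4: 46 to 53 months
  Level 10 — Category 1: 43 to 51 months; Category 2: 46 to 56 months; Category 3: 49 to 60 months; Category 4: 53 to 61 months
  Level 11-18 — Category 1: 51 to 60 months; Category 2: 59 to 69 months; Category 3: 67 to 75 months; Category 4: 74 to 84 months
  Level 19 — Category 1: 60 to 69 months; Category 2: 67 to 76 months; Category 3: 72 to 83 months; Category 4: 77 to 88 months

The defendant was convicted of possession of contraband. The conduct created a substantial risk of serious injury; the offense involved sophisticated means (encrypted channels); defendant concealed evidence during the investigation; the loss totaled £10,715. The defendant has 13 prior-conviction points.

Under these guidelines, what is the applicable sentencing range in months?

Base offense level for possession of contraband: 11.
A1 applies (level before this adjustment is 11 ≥ 8, so +4): 11 + 4 = 15.
A2 applies: 15 + 3 = 18.
A3 does not apply.
A4 applies: 18 + 2 = 20.
A7 applies: 20 + 1 = 21.
Level 21 exceeds the maximum of 19; capped at 19.
Final offense level: 19.
Criminal history: 13 prior points → Category 3 (13).
Level 19 falls in the 19 band.
Grid: Level 19 × Category 3 = 72-83 months.

72-83 months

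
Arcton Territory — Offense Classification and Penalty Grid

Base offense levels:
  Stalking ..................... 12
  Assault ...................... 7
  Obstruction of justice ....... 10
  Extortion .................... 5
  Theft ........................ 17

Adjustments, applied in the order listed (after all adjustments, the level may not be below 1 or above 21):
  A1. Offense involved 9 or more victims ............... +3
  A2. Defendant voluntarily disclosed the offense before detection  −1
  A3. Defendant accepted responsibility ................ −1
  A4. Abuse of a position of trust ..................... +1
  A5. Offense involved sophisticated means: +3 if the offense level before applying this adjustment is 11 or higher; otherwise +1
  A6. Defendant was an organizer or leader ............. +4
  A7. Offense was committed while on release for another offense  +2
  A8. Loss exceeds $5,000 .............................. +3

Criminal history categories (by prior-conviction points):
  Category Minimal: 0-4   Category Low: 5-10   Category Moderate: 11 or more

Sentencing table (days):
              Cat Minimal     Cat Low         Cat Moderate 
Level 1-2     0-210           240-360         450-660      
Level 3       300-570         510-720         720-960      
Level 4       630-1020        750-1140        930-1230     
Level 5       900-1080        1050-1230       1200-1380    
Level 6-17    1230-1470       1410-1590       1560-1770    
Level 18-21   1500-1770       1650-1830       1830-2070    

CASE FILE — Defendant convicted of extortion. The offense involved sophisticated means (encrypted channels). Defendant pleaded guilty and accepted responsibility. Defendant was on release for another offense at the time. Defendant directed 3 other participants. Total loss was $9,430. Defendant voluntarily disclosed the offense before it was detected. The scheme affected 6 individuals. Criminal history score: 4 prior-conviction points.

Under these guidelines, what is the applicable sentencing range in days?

1230-1470 days

Base offense level for extortion: 5.
A2 applies: 5 − 1 = 4.
A3 applies: 4 − 1 = 3.
A5 applies (level before this adjustment is 3 < 11, so +1): 3 + 1 = 4.
A6 applies: 4 + 4 = 8.
A7 applies: 8 + 2 = 10.
A8 applies: 10 + 3 = 13.
Final offense level: 13.
Criminal history: 4 prior points → Category Minimal (0-4).
Level 13 falls in the 6-17 band.
Grid: Level 6-17 × Category Minimal = 1230-1470 days.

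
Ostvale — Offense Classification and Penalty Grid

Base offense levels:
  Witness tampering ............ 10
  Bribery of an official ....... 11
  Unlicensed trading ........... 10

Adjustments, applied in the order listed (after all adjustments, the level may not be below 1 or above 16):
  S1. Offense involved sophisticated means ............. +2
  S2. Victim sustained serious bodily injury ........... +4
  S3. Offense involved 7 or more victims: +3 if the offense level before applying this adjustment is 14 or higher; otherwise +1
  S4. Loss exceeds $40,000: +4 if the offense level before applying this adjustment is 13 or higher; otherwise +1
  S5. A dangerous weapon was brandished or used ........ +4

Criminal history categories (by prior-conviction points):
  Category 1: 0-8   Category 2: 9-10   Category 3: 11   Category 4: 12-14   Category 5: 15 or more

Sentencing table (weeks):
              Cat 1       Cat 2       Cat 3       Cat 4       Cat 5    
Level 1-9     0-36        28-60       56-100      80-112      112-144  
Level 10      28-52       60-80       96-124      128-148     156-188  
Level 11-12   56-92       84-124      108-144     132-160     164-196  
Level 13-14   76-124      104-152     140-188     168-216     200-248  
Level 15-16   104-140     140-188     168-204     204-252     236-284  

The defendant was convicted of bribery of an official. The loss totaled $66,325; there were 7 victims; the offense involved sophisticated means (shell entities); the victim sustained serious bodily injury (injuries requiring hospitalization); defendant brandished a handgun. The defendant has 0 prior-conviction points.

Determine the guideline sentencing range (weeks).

104-140 weeks

Base offense level for bribery of an official: 11.
S1 applies: 11 + 2 = 13.
S2 applies: 13 + 4 = 17.
S3 applies (level before this adjustment is 17 ≥ 14, so +3): 17 + 3 = 20.
S4 applies (level before this adjustment is 20 ≥ 13, so +4): 20 + 4 = 24.
S5 applies: 24 + 4 = 28.
Level 28 exceeds the maximum of 16; capped at 16.
Final offense level: 16.
Criminal history: 0 prior points → Category 1 (0-8).
Level 16 falls in the 15-16 band.
Grid: Level 15-16 × Category 1 = 104-140 weeks.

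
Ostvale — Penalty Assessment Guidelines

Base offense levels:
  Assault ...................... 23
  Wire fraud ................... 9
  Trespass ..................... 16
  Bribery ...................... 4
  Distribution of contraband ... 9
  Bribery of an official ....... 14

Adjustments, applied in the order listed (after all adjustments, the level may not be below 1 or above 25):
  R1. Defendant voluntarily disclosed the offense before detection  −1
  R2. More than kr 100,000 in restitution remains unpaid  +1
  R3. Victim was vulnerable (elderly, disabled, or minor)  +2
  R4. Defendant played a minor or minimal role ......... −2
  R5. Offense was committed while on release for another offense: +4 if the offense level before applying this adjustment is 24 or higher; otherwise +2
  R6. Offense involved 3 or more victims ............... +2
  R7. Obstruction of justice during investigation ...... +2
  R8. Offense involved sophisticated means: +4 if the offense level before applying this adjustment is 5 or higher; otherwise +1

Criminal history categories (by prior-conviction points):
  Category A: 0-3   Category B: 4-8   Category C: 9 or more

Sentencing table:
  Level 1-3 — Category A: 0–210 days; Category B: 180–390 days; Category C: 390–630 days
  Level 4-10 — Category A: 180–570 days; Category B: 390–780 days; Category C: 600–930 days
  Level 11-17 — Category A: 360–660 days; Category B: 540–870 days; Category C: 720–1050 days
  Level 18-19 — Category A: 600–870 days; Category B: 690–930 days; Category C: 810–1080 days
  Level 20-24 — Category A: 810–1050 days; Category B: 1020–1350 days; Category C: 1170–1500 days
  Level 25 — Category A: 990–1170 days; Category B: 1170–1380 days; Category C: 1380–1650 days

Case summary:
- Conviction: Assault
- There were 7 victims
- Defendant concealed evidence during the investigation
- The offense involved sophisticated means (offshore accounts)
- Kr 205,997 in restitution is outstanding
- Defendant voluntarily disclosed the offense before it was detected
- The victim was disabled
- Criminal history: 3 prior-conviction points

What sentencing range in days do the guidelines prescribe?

Base offense level for assault: 23.
R1 applies: 23 − 1 = 22.
R2 applies: 22 + 1 = 23.
R3 applies: 23 + 2 = 25.
R4 does not apply.
R6 applies: 25 + 2 = 27.
R7 applies: 27 + 2 = 29.
R8 applies (level before this adjustment is 29 ≥ 5, so +4): 29 + 4 = 33.
Level 33 exceeds the maximum of 25; capped at 25.
Final offense level: 25.
Criminal history: 3 prior points → Category A (0-3).
Level 25 falls in the 25 band.
Grid: Level 25 × Category A = 990-1170 days.

990-1170 days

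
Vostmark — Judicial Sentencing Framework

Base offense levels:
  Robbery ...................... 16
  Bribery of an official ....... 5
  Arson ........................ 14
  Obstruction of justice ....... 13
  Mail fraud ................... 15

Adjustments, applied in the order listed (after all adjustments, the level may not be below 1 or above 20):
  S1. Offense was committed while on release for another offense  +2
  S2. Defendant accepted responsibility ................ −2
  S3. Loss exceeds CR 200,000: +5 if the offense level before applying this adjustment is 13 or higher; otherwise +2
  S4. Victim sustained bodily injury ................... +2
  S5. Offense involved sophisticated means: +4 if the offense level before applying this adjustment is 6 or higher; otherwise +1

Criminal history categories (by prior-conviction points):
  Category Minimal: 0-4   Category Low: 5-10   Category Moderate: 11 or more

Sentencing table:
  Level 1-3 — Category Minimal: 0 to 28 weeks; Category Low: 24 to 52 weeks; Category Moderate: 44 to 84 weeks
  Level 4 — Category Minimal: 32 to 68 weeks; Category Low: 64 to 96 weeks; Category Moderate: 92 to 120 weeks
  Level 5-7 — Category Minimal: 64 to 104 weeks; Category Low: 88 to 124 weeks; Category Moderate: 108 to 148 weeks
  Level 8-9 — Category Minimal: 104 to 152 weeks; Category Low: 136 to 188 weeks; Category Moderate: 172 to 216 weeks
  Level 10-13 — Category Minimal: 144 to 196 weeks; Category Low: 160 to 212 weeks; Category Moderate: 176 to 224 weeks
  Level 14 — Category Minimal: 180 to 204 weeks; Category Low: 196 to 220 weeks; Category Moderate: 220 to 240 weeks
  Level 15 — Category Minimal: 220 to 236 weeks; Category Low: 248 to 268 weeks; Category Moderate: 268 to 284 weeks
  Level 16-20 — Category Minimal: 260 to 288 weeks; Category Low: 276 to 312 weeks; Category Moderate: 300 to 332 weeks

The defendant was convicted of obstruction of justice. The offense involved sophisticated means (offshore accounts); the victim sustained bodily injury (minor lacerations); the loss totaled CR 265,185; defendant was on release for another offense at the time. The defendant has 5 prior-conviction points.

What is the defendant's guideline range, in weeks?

276-312 weeks

Base offense level for obstruction of justice: 13.
S1 applies: 13 + 2 = 15.
S2 does not apply.
S3 applies (level before this adjustment is 15 ≥ 13, so +5): 15 + 5 = 20.
S4 applies: 20 + 2 = 22.
S5 applies (level before this adjustment is 22 ≥ 6, so +4): 22 + 4 = 26.
Level 26 exceeds the maximum of 20; capped at 20.
Final offense level: 20.
Criminal history: 5 prior points → Category Low (5-10).
Level 20 falls in the 16-20 band.
Grid: Level 16-20 × Category Low = 276-312 weeks.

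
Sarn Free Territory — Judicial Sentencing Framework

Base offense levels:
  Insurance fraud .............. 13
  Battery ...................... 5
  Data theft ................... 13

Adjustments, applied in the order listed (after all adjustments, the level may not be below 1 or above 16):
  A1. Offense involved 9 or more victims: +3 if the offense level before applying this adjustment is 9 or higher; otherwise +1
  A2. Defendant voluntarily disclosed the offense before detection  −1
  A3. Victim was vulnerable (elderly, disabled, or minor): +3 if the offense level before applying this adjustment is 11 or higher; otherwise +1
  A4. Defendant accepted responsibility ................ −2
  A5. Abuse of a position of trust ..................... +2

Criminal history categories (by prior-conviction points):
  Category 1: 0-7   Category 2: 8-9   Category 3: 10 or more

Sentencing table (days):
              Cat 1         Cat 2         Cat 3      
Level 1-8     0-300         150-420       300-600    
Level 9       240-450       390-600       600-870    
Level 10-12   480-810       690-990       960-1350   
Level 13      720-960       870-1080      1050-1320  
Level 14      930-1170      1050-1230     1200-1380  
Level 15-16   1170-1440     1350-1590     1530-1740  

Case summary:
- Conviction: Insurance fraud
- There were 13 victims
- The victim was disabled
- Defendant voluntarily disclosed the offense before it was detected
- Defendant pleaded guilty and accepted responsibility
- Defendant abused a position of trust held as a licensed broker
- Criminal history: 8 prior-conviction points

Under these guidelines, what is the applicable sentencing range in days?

Base offense level for insurance fraud: 13.
A1 applies (level before this adjustment is 13 ≥ 9, so +3): 13 + 3 = 16.
A2 applies: 16 − 1 = 15.
A3 applies (level before this adjustment is 15 ≥ 11, so +3): 15 + 3 = 18.
A4 applies: 18 − 2 = 16.
A5 applies: 16 + 2 = 18.
Level 18 exceeds the maximum of 16; capped at 16.
Final offense level: 16.
Criminal history: 8 prior points → Category 2 (8-9).
Level 16 falls in the 15-16 band.
Grid: Level 15-16 × Category 2 = 1350-1590 days.

1350-1590 days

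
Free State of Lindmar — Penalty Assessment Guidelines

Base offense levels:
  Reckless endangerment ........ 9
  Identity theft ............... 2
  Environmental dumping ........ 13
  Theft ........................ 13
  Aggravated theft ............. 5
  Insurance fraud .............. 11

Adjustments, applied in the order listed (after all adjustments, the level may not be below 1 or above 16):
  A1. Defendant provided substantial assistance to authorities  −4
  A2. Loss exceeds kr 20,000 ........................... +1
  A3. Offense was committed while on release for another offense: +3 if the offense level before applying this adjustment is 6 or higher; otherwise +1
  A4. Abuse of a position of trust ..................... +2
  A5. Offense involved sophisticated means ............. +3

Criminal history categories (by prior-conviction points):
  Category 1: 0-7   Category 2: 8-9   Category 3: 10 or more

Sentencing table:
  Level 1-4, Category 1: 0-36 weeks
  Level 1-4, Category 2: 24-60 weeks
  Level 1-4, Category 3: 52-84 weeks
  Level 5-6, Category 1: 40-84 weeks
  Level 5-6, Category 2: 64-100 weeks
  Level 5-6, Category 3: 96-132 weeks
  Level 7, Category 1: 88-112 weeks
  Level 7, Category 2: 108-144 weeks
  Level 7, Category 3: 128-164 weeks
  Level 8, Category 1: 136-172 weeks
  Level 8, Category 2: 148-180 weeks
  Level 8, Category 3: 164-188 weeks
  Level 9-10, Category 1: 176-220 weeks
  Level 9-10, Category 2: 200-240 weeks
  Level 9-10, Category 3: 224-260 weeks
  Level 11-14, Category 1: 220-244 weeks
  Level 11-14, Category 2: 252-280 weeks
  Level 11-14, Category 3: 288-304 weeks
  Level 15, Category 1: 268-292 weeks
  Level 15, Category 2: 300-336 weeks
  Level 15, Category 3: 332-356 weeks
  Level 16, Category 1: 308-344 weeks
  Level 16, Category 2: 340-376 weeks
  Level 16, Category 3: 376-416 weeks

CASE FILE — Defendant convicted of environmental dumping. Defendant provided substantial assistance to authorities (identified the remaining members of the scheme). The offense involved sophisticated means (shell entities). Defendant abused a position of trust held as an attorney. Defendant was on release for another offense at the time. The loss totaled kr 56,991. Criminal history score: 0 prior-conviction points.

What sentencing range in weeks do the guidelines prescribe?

308-344 weeks

Base offense level for environmental dumping: 13.
A1 applies: 13 − 4 = 9.
A2 applies: 9 + 1 = 10.
A3 applies (level before this adjustment is 10 ≥ 6, so +3): 10 + 3 = 13.
A4 applies: 13 + 2 = 15.
A5 applies: 15 + 3 = 18.
Level 18 exceeds the maximum of 16; capped at 16.
Final offense level: 16.
Criminal history: 0 prior points → Category 1 (0-7).
Level 16 falls in the 16 band.
Grid: Level 16 × Category 1 = 308-344 weeks.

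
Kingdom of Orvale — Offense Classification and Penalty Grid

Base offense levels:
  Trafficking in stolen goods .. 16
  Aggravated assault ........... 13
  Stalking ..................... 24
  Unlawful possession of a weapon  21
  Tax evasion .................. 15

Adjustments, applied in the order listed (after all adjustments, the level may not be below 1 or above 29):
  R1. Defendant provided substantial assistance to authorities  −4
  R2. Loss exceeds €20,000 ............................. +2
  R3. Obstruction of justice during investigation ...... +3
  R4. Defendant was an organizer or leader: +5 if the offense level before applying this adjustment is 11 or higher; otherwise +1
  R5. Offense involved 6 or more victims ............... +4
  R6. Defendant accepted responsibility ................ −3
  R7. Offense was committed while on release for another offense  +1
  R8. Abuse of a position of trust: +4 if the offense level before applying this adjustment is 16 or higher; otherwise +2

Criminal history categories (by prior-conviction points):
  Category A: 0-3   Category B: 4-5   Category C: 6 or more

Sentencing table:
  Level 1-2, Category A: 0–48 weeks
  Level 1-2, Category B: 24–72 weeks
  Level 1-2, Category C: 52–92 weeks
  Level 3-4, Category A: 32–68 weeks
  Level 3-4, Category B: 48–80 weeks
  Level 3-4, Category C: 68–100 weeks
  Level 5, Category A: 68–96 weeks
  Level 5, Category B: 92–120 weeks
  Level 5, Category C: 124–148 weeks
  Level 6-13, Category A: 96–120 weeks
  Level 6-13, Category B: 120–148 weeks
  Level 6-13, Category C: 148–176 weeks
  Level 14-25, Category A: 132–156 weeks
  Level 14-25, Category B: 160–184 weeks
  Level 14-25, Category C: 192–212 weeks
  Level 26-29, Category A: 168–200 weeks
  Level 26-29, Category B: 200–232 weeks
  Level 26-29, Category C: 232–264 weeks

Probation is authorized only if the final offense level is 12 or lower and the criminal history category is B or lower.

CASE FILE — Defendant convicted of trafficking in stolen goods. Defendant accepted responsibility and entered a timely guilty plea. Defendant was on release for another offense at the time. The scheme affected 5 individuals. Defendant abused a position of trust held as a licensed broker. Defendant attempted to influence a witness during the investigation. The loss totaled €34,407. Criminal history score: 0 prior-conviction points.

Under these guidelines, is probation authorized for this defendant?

No

Base offense level for trafficking in stolen goods: 16.
R2 applies: 16 + 2 = 18.
R3 applies: 18 + 3 = 21.
R4 does not apply.
R5 does not apply.
R6 applies: 21 − 3 = 18.
R7 applies: 18 + 1 = 19.
R8 applies (level before this adjustment is 19 ≥ 16, so +4): 19 + 4 = 23.
Final offense level: 23.
Criminal history: 0 prior points → Category A (0-3).
Level 23 falls in the 14-25 band.
Grid: Level 14-25 × Category A = 132-156 weeks.
Probation check: level 23 > 12 and category A ≤ B → not eligible.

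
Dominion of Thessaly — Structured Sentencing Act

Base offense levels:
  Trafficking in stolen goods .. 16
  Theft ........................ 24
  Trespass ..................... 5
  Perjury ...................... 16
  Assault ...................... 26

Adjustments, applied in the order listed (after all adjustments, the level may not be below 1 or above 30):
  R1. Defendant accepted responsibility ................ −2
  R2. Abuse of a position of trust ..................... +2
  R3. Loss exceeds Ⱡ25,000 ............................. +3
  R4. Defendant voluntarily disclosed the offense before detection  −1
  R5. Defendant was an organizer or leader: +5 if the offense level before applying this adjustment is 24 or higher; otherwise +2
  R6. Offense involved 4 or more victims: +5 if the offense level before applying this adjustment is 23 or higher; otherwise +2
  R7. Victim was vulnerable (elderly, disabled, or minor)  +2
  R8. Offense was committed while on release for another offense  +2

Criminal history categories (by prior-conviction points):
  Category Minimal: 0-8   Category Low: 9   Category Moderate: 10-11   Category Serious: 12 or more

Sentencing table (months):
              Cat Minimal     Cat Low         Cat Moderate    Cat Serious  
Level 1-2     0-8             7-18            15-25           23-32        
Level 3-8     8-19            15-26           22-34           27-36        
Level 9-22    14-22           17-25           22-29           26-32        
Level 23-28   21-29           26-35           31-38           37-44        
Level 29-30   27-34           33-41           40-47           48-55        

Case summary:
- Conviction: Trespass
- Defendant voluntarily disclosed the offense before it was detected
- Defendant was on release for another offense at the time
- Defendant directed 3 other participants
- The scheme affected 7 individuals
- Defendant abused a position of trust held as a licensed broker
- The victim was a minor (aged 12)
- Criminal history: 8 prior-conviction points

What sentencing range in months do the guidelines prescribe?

14-22 months

Base offense level for trespass: 5.
R1 does not apply.
R2 applies: 5 + 2 = 7.
R3 does not apply.
R4 applies: 7 − 1 = 6.
R5 applies (level before this adjustment is 6 < 24, so +2): 6 + 2 = 8.
R6 applies (level before this adjustment is 8 < 23, so +2): 8 + 2 = 10.
R7 applies: 10 + 2 = 12.
R8 applies: 12 + 2 = 14.
Final offense level: 14.
Criminal history: 8 prior points → Category Minimal (0-8).
Level 14 falls in the 9-22 band.
Grid: Level 9-22 × Category Minimal = 14-22 months.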